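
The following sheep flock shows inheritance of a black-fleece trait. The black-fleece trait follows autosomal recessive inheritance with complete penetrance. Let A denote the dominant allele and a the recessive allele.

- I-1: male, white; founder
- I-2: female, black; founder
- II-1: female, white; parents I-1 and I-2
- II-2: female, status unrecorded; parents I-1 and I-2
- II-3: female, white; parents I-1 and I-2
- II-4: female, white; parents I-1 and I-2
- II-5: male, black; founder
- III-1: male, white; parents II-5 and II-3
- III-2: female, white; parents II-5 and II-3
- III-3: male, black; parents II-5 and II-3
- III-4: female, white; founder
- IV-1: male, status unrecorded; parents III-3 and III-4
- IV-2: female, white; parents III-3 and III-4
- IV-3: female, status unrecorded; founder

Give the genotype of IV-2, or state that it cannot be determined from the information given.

Aa

From phenotype alone, IV-2 is AA or Aa.
IV-2 is white so carries A and received a from III-3 (aa), so IV-2 is Aa.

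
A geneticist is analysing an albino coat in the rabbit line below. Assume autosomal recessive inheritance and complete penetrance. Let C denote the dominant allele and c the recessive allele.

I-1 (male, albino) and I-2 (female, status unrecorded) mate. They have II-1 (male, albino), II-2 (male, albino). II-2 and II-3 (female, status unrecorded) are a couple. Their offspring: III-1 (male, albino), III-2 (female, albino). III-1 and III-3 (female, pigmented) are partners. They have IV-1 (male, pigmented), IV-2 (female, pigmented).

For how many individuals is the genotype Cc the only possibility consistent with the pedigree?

2

Obligate heterozygotes: IV-1 is pigmented so carries C and received c from III-1 (cc), so IV-1 is Cc; IV-2 is pigmented so carries C and received c from III-1 (cc), so IV-2 is Cc.
Every other individual is either homozygous by phenotype or has at least one consistent homozygous assignment, so the count is 2.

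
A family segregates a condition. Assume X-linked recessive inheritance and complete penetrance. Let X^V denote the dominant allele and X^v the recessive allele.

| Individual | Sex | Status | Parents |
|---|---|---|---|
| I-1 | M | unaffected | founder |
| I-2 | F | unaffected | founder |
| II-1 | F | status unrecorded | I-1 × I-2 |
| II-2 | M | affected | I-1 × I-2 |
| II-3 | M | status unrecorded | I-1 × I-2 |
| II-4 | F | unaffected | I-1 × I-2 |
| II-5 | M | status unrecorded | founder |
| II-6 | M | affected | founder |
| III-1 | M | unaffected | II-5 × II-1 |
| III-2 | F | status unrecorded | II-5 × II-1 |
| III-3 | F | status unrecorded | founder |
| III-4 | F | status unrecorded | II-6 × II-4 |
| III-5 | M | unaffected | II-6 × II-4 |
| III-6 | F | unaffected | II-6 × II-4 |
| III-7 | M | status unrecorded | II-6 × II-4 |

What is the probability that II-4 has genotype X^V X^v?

I-1 is unaffected, so I-1 is X^V Y.
I-2 is unaffected so carries V and passed v to II-2 (X^v Y), so I-2 is X^V X^v.
Their cross gives offspring ratios 1/2 X^V X^V : 1/2 X^V X^v. Conditioning on II-4 being unaffected, P(X^V X^v) = 1/2 / 1 = 1/2 before taking II-4's own offspring into account.
II-6 is affected, so II-6 is X^v Y.
Now use II-4's offspring. Probability of each recorded status — unaffected son III-5: 1/2 if II-4 is X^V X^v, 1 if X^V X^V; unaffected daughter III-6: 1/2 if II-4 is X^V X^v, 1 if X^V X^V. (III-4, III-7: equally likely either way, so uninformative.)
Bayes: P(X^V X^v) = 1/2·1/4 / (1/2·1/4 + 1/2·1) = 1/5.

1/5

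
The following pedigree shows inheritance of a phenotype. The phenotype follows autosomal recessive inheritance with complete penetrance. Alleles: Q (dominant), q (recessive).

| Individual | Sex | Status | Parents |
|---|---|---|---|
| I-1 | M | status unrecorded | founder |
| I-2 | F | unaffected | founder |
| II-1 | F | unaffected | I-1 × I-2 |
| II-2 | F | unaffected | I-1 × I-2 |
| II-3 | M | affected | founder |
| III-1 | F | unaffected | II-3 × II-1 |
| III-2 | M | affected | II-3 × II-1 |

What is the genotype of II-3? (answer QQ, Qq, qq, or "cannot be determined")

II-3 is affected, so II-3 is qq.

qq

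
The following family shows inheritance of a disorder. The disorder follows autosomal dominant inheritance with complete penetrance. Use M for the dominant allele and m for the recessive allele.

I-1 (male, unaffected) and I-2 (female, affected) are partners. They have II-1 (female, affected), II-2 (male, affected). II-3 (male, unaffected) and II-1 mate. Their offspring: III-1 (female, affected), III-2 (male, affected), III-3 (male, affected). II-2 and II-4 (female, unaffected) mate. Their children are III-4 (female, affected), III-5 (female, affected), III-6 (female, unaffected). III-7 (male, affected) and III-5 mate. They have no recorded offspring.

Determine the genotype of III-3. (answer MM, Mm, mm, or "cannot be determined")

Mm

From phenotype alone, III-3 is MM or Mm.
III-3 is affected so carries M and received m from II-3 (mm), so III-3 is Mm.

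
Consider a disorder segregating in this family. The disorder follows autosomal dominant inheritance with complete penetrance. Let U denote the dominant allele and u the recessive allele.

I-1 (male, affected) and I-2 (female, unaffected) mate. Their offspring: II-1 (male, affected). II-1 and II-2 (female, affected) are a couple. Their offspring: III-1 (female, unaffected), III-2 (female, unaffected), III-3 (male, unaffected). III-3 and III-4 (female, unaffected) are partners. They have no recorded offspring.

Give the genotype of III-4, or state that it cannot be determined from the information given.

uu

III-4 is unaffected, so III-4 is uu.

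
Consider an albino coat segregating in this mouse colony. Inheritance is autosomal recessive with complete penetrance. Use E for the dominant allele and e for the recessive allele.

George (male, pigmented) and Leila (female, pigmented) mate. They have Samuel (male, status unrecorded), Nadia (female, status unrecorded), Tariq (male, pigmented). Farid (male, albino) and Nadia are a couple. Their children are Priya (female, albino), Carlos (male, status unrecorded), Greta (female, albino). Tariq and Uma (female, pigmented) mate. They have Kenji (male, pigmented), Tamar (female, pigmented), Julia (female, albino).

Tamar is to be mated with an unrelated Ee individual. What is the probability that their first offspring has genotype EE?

1/3

Tariq is pigmented so carries E and passed e to Julia (ee), so Tariq is Ee.
Uma is pigmented so carries E and passed e to Julia (ee), so Uma is Ee.
Tamar is a pigmented offspring of Tariq (Ee) × Uma (Ee), whose cross gives 1/4 EE : 1/2 Ee : 1/4 ee; conditioning on being pigmented, Tamar is EE with probability 1/3, Ee with probability 2/3.
Summing over parental genotype combinations, P(offspring has genotype EE) = 1/3·1/2 + 2/3·1/4 = 1/3.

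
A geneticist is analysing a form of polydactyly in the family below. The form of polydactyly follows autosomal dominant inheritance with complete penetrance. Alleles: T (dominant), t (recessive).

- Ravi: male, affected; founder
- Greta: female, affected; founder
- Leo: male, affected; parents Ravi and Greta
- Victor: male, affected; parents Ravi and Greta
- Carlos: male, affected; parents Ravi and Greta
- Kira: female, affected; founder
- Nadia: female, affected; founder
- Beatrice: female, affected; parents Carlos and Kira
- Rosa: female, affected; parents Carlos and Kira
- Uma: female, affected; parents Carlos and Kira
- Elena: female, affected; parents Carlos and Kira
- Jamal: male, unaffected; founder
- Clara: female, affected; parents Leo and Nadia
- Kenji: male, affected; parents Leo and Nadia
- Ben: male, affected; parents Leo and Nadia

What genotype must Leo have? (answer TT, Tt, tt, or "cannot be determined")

Leo's phenotype allows TT or Tt, and no parent or child forces a single allele at both positions; consistent genotype assignments exist with Leo as TT or Tt.

cannot be determined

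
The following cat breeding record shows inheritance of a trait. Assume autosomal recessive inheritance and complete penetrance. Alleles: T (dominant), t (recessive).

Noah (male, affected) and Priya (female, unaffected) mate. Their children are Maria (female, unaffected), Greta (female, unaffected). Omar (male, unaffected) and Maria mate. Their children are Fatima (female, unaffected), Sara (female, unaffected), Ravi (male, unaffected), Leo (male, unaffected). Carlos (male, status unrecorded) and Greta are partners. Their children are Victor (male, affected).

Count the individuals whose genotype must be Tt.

Obligate heterozygotes: Maria is unaffected so carries T and received t from Noah (tt), so Maria is Tt; Greta is unaffected so carries T and received t from Noah (tt), so Greta is Tt.
Every other individual is either homozygous by phenotype or has at least one consistent homozygous assignment, so the count is 2.

2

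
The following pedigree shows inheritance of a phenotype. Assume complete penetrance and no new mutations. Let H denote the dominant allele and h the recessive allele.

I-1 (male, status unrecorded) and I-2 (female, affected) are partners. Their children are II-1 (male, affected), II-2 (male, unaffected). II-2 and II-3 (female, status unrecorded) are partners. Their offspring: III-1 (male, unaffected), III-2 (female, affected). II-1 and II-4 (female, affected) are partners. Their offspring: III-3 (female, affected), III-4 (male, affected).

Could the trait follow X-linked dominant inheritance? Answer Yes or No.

A consistent assignment under X-linked dominant exists: I-1 X^H Y, I-2 X^H X^h, II-1 X^H Y, II-2 X^h Y, II-3 X^H X^h, II-4 X^H X^H, III-1 X^h Y, III-2 X^H X^h, III-3 X^H X^H, III-4 X^H Y.
In this assignment every recorded phenotype matches its genotype and every non-founder's genotype is obtainable from its parents' genotypes, so the pedigree is consistent.

Yes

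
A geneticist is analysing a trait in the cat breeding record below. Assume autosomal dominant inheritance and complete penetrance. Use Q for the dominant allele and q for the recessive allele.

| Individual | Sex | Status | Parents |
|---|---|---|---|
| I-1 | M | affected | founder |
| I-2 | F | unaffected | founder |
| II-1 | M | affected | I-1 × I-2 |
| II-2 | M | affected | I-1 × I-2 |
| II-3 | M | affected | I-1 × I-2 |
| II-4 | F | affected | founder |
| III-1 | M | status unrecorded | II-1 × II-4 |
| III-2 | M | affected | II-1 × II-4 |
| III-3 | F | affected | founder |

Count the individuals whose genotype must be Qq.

3

Obligate heterozygotes: II-1 is affected so carries Q and received q from I-2 (qq), so II-1 is Qq; II-2 is affected so carries Q and received q from I-2 (qq), so II-2 is Qq; II-3 is affected so carries Q and received q from I-2 (qq), so II-3 is Qq.
Every other individual is either homozygous by phenotype or has at least one consistent homozygous assignment, so the count is 3.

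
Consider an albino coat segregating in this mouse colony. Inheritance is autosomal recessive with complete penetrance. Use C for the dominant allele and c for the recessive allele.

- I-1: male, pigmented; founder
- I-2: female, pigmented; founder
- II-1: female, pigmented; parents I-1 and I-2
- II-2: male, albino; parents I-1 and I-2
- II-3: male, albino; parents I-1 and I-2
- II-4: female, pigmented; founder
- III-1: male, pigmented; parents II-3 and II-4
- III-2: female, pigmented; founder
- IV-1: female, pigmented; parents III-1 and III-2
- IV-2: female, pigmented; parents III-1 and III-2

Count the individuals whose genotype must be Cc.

3

Obligate heterozygotes: I-1 is pigmented so carries C and passed c to II-2 (cc), so I-1 is Cc; I-2 is pigmented so carries C and passed c to II-2 (cc), so I-2 is Cc; III-1 is pigmented so carries C and received c from II-3 (cc), so III-1 is Cc.
Every other individual is either homozygous by phenotype or has at least one consistent homozygous assignment, so the count is 3.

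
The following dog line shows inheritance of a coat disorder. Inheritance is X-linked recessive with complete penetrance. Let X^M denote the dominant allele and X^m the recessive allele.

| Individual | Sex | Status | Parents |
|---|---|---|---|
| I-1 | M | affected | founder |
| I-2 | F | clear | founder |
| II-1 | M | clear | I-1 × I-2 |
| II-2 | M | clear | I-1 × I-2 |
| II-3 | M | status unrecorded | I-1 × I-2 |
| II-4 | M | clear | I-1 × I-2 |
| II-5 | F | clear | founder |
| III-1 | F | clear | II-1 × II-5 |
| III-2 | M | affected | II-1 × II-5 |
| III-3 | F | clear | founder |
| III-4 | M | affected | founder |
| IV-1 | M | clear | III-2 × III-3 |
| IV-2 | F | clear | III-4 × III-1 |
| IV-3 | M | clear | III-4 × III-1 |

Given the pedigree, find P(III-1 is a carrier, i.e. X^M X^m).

II-1 is clear, so II-1 is X^M Y.
II-5 is clear so carries M and passed m to III-2 (X^m Y), so II-5 is X^M X^m.
Their cross gives offspring ratios 1/2 X^M X^M : 1/2 X^M X^m. Conditioning on III-1 being clear, P(X^M X^m) = 1/2 / 1 = 1/2 before taking III-1's own offspring into account.
III-4 is affected, so III-4 is X^m Y.
Now use III-1's offspring. Probability of each recorded status — clear daughter IV-2: 1/2 if III-1 is X^M X^m, 1 if X^M X^M; clear son IV-3: 1/2 if III-1 is X^M X^m, 1 if X^M X^M.
Bayes: P(X^M X^m) = 1/2·1/4 / (1/2·1/4 + 1/2·1) = 1/5.

1/5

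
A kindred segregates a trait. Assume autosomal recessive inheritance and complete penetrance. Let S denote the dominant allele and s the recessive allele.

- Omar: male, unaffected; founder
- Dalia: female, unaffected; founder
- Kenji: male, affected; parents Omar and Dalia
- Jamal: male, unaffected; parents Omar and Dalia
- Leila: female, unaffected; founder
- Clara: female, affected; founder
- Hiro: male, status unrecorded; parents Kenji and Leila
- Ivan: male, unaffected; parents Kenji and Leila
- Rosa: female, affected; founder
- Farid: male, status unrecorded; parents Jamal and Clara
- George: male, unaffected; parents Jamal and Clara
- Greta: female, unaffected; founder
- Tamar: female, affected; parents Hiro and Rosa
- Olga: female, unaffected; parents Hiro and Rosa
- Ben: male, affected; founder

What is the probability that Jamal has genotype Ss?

1/2

Omar is unaffected so carries S and passed s to Kenji (ss), so Omar is Ss.
Dalia is unaffected so carries S and passed s to Kenji (ss), so Dalia is Ss.
Their cross gives offspring ratios 1/4 SS : 1/2 Ss : 1/4 ss. Conditioning on Jamal being unaffected, P(Ss) = 1/2 / 3/4 = 2/3 before taking Jamal's own offspring into account.
Clara is affected, so Clara is ss.
Now use Jamal's offspring. Probability of each recorded status — unaffected son George: 1/2 if Jamal is Ss, 1 if SS. (Farid: equally likely either way, so uninformative.)
Bayes: P(Ss) = 2/3·1/2 / (2/3·1/2 + 1/3·1) = 1/2.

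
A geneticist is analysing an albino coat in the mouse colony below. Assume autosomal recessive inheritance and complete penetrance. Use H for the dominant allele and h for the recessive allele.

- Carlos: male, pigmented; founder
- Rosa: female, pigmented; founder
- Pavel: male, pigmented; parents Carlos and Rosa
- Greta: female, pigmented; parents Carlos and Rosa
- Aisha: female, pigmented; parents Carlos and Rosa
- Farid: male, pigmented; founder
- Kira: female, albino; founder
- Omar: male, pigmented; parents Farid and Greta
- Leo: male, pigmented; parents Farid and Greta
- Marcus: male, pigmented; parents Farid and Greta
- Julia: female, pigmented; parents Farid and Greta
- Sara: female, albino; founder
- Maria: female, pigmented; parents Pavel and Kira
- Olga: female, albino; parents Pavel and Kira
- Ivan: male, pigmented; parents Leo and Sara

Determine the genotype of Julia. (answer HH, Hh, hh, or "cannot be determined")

Julia's phenotype allows HH or Hh, and no parent or child forces a single allele at both positions; consistent genotype assignments exist with Julia as HH or Hh.

cannot be determined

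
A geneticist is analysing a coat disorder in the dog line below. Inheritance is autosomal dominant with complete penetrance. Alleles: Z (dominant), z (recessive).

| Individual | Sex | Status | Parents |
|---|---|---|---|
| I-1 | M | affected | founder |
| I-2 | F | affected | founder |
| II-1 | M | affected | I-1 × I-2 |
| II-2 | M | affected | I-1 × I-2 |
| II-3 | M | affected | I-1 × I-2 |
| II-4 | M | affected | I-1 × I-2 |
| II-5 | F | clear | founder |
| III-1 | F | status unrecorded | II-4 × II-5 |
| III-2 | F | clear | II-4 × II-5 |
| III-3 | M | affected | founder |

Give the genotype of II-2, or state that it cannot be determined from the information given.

cannot be determined

II-2's phenotype allows ZZ or Zz, and no parent or child forces a single allele at both positions; consistent genotype assignments exist with II-2 as ZZ or Zz.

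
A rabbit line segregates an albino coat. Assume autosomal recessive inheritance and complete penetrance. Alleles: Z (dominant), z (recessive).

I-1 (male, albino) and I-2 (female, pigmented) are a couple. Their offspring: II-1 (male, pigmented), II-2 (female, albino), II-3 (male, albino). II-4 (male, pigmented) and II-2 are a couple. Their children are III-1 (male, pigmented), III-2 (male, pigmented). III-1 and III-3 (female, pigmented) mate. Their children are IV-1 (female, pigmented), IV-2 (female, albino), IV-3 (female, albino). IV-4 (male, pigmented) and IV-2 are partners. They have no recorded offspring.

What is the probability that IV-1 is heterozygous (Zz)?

2/3

III-1 is pigmented so carries Z and received z from II-2 (zz), so III-1 is Zz.
III-3 is pigmented so carries Z and passed z to IV-2 (zz), so III-3 is Zz.
Their cross gives offspring ratios 1/4 ZZ : 1/2 Zz : 1/4 zz. Conditioning on IV-1 being pigmented, P(Zz) = 1/2 / 3/4 = 2/3.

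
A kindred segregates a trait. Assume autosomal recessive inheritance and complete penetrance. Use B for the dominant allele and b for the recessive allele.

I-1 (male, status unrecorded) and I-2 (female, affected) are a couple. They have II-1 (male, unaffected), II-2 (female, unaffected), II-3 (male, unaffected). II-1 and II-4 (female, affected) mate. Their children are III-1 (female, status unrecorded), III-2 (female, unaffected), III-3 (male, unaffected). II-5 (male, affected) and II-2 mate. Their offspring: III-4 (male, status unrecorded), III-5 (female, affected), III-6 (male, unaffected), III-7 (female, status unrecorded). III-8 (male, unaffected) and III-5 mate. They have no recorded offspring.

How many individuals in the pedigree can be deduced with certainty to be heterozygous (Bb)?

6

Obligate heterozygotes: II-1 is unaffected so carries B and received b from I-2 (bb), so II-1 is Bb; II-2 is unaffected so carries B and received b from I-2 (bb), so II-2 is Bb; II-3 is unaffected so carries B and received b from I-2 (bb), so II-3 is Bb; III-2 is unaffected so carries B and received b from II-4 (bb), so III-2 is Bb; III-3 is unaffected so carries B and received b from II-4 (bb), so III-3 is Bb; III-6 is unaffected so carries B and received b from II-5 (bb), so III-6 is Bb.
Every other individual is either homozygous by phenotype or has at least one consistent homozygous assignment, so the count is 6.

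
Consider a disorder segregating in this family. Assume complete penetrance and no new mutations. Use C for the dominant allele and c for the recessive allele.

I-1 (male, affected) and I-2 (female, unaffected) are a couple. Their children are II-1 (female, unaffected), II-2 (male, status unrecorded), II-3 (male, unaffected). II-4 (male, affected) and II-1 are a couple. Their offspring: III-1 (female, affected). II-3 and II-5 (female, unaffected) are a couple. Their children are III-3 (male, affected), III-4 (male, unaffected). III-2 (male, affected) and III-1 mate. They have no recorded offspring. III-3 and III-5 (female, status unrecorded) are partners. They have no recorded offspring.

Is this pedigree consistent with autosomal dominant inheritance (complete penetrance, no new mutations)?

Under autosomal dominant, III-3 (affected, male) cannot arise from II-3 (unaffected) × II-5 (unaffected).

No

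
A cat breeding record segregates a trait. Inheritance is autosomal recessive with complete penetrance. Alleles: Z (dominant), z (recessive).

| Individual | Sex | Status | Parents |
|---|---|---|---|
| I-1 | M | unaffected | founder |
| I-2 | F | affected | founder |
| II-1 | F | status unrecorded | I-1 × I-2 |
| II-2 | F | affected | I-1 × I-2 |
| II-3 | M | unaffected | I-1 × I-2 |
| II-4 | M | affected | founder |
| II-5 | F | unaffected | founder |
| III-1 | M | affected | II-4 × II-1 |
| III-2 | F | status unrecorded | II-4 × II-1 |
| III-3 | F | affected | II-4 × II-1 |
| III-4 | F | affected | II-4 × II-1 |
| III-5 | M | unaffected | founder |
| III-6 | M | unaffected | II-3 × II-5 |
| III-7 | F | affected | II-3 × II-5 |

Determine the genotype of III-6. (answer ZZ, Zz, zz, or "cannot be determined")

cannot be determined

III-6's phenotype allows ZZ or Zz, and no parent or child forces a single allele at both positions; consistent genotype assignments exist with III-6 as ZZ or Zz.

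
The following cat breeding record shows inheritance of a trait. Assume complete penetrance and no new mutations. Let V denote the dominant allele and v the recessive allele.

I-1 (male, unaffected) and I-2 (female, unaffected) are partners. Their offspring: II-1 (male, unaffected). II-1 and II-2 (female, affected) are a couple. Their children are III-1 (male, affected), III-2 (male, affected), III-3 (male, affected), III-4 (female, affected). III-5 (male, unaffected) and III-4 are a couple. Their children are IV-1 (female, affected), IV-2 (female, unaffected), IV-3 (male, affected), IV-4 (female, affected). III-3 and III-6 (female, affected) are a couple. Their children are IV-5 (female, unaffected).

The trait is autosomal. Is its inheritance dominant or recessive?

III-3 and III-6 are both affected yet have an unaffected child IV-5. Under a recessive model two affected parents are homozygous and every child would be affected, so the trait cannot be recessive.

dominant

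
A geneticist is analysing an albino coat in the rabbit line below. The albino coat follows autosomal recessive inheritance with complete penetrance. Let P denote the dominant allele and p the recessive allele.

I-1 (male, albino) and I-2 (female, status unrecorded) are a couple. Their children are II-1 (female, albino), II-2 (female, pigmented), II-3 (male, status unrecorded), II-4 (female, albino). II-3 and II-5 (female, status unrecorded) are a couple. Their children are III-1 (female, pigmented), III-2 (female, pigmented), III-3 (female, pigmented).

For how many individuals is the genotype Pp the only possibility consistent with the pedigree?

Obligate heterozygotes: I-2 passed P to II-2 (Pp, whose p came from I-1) and passed p to II-1 (pp), so I-2 is Pp; II-2 is pigmented so carries P and received p from I-1 (pp), so II-2 is Pp.
Every other individual is either homozygous by phenotype or has at least one consistent homozygous assignment, so the count is 2.

2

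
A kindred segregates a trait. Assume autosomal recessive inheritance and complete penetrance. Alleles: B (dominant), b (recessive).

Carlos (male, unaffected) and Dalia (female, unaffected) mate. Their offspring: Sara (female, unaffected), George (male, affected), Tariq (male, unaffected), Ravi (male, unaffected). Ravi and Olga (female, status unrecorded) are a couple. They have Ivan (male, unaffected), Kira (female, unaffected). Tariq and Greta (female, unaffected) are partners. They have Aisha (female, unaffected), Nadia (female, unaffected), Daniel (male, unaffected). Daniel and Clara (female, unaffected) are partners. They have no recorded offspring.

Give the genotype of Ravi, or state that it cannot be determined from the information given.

cannot be determined

Ravi's phenotype allows BB or Bb, and no parent or child forces a single allele at both positions; consistent genotype assignments exist with Ravi as BB or Bb.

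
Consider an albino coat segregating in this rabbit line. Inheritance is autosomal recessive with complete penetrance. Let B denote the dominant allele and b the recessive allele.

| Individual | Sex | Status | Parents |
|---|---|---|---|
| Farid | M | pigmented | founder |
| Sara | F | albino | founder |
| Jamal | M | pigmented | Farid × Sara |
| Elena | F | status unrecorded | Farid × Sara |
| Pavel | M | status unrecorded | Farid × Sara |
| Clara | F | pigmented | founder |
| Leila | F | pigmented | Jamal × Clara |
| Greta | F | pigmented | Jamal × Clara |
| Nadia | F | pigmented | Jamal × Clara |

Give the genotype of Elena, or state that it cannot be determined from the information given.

cannot be determined

Elena's phenotype is unrecorded, and no parent or child forces a single allele at both positions; consistent genotype assignments exist with Elena as Bb or bb.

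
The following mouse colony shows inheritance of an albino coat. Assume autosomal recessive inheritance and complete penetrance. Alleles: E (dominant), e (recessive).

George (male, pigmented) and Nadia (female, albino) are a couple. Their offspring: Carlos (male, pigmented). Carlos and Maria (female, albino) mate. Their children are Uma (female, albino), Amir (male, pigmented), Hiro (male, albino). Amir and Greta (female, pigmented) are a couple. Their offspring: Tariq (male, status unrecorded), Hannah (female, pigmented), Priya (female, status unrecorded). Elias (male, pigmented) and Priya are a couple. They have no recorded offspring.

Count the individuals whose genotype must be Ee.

Obligate heterozygotes: Carlos is pigmented so carries E and received e from Nadia (ee), so Carlos is Ee; Amir is pigmented so carries E and received e from Maria (ee), so Amir is Ee.
Every other individual is either homozygous by phenotype or has at least one consistent homozygous assignment, so the count is 2.

2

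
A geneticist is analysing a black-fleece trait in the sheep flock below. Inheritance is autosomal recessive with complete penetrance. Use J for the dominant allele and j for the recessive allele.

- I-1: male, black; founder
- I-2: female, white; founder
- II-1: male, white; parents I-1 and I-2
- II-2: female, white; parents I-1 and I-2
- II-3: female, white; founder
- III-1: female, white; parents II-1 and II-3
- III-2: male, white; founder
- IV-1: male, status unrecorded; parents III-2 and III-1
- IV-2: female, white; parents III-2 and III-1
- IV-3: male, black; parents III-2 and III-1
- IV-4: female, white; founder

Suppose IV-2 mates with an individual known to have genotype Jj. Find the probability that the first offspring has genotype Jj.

III-2 is white so carries J and passed j to IV-3 (jj), so III-2 is Jj.
III-1 is white so carries J and passed j to IV-3 (jj), so III-1 is Jj.
IV-2 is a white offspring of III-2 (Jj) × III-1 (Jj), whose cross gives 1/4 JJ : 1/2 Jj : 1/4 jj; conditioning on being white, IV-2 is JJ with probability 1/3, Jj with probability 2/3.
Summing over parental genotype combinations, P(offspring has genotype Jj) = 1/3·1/2 + 2/3·1/2 = 1/2.

1/2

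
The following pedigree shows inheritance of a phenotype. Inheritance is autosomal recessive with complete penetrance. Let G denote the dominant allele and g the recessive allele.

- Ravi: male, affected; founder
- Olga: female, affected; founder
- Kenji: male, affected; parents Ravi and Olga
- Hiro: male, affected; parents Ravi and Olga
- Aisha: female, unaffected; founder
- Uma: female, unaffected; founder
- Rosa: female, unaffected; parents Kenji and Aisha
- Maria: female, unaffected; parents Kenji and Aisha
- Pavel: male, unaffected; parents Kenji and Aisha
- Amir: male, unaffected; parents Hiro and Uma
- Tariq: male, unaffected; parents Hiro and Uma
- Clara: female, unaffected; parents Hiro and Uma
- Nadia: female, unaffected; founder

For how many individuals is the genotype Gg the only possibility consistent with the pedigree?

Obligate heterozygotes: Rosa is unaffected so carries G and received g from Kenji (gg), so Rosa is Gg; Maria is unaffected so carries G and received g from Kenji (gg), so Maria is Gg; Pavel is unaffected so carries G and received g from Kenji (gg), so Pavel is Gg; Amir is unaffected so carries G and received g from Hiro (gg), so Amir is Gg; Tariq is unaffected so carries G and received g from Hiro (gg), so Tariq is Gg; Clara is unaffected so carries G and received g from Hiro (gg), so Clara is Gg.
Every other individual is either homozygous by phenotype or has at least one consistent homozygous assignment, so the count is 6.

6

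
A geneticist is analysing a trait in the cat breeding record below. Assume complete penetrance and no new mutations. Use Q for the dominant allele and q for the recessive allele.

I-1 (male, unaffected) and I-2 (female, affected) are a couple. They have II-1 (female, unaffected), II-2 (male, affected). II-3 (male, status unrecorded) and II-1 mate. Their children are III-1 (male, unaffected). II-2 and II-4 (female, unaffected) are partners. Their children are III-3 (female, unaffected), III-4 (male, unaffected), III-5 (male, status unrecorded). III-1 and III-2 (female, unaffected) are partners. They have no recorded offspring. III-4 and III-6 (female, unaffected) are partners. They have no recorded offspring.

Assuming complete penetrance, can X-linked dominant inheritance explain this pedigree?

No

Under X-linked dominant, III-3 (unaffected, female) cannot arise from II-2 (affected) × II-4 (unaffected).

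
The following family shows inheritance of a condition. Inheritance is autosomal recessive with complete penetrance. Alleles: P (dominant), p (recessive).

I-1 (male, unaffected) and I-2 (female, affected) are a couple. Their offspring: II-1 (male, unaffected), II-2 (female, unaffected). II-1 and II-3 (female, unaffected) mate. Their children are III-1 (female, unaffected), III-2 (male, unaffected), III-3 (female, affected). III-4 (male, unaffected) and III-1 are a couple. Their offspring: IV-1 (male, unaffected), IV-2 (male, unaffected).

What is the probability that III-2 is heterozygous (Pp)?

2/3

II-1 is unaffected so carries P and received p from I-2 (pp), so II-1 is Pp.
II-3 is unaffected so carries P and passed p to III-3 (pp), so II-3 is Pp.
Their cross gives offspring ratios 1/4 PP : 1/2 Pp : 1/4 pp. Conditioning on III-2 being unaffected, P(Pp) = 1/2 / 3/4 = 2/3.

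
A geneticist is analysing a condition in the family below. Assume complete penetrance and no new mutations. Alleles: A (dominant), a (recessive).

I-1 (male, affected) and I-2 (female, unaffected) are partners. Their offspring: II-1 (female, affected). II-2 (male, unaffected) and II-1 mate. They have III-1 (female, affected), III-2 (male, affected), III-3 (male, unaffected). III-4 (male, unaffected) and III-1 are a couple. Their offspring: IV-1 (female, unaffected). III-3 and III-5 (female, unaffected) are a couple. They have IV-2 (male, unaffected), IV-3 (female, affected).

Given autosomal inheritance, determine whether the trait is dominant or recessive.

recessive

III-3 and III-5 are both unaffected yet have an affected child IV-3. Under dominance, an affected child requires at least one affected parent, so the trait cannot be dominant.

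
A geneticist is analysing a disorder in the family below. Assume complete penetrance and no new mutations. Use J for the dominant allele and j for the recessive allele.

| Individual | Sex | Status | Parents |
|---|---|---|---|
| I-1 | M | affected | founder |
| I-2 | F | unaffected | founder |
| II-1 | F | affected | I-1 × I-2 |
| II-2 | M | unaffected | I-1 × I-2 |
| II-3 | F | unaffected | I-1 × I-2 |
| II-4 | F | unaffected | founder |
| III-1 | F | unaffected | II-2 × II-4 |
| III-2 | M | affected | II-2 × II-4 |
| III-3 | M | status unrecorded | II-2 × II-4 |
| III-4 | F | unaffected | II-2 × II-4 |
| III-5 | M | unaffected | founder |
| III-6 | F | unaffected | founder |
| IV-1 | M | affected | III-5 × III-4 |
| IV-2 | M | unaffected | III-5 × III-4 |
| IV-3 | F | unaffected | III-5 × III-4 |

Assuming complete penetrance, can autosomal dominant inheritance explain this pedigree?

No

Under autosomal dominant, III-2 (affected, male) cannot arise from II-2 (unaffected) × II-4 (unaffected).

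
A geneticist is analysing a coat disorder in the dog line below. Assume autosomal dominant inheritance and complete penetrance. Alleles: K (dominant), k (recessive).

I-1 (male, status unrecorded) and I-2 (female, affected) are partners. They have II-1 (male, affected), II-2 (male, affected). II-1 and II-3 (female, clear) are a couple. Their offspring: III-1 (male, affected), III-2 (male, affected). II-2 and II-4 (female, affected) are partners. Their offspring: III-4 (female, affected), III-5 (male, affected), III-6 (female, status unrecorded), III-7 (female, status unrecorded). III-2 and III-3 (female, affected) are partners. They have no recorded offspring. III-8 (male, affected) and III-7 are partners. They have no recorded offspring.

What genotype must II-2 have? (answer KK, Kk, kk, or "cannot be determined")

II-2's phenotype allows KK or Kk, and no parent or child forces a single allele at both positions; consistent genotype assignments exist with II-2 as KK or Kk.

cannot be determined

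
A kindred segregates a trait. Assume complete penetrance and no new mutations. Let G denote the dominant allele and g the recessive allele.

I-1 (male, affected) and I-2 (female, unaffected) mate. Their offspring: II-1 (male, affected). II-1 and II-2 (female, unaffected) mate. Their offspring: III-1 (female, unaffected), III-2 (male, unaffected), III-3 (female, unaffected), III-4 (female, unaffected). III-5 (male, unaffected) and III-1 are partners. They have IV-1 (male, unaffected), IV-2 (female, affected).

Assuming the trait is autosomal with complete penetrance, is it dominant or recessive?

recessive

III-5 and III-1 are both unaffected yet have an affected child IV-2. Under dominance, an affected child requires at least one affected parent, so the trait cannot be dominant.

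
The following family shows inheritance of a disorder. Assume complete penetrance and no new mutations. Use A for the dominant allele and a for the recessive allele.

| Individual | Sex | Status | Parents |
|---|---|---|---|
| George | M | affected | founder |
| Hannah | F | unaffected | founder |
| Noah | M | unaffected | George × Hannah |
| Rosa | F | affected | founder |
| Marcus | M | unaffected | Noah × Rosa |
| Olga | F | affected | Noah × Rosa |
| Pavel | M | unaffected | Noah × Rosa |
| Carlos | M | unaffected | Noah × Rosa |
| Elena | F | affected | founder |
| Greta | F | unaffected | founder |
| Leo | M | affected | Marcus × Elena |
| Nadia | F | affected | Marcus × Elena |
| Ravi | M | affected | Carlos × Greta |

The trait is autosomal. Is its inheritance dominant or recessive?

Carlos and Greta are both unaffected yet have an affected child Ravi. Under dominance, an affected child requires at least one affected parent, so the trait cannot be dominant.

recessive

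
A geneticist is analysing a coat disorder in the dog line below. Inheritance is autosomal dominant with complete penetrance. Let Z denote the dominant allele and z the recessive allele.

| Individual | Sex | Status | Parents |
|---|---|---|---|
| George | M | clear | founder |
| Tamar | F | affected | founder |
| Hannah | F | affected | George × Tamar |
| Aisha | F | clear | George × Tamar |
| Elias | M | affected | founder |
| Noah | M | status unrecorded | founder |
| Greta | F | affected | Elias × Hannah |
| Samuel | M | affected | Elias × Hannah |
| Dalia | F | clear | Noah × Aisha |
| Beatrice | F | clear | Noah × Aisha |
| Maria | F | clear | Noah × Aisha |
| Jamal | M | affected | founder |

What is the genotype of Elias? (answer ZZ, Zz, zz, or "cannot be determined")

cannot be determined

Elias's phenotype allows ZZ or Zz, and no parent or child forces a single allele at both positions; consistent genotype assignments exist with Elias as ZZ or Zz.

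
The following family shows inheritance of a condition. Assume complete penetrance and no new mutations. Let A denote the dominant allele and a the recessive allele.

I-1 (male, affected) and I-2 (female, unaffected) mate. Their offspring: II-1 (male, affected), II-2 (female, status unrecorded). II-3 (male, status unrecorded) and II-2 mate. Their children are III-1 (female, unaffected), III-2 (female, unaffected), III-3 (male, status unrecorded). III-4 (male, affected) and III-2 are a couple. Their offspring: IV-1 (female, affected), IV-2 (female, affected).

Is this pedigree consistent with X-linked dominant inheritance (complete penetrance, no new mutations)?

No

Under X-linked dominant, II-1 (affected, male) cannot arise from I-1 (affected) × I-2 (unaffected).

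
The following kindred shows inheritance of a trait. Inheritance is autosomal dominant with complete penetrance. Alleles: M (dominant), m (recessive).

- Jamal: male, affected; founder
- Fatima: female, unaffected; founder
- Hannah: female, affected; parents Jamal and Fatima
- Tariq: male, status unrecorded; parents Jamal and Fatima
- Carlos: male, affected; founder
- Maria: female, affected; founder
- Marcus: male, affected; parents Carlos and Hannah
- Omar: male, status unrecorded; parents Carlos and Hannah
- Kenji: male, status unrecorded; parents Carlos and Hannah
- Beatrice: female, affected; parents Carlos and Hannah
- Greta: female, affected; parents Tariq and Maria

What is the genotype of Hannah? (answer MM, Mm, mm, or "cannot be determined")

From phenotype alone, Hannah is MM or Mm.
Hannah is affected so carries M and received m from Fatima (mm), so Hannah is Mm.

Mm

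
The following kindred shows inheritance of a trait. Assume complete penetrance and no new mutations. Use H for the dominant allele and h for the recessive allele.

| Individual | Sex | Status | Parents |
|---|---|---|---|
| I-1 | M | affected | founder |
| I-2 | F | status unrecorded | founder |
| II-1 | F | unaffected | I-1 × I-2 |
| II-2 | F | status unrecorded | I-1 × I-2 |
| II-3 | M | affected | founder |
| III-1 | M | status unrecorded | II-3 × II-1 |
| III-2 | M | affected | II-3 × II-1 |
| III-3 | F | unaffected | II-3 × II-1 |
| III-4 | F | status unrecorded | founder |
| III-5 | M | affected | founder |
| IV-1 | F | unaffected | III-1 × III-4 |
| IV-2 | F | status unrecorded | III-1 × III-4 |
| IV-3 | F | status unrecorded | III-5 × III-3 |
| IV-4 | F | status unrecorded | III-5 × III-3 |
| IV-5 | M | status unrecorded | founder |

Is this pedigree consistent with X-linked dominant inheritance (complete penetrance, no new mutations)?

No

Under X-linked dominant, II-1 (unaffected, female) cannot arise from I-1 (affected) × I-2 (unrecorded).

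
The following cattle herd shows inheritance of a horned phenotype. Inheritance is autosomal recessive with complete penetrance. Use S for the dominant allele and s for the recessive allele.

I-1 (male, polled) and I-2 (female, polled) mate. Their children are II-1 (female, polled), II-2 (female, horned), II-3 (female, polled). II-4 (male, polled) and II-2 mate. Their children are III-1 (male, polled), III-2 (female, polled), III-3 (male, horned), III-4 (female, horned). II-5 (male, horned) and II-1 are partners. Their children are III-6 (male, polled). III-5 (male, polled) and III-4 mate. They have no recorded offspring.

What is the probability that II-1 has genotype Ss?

I-1 is polled so carries S and passed s to II-2 (ss), so I-1 is Ss.
I-2 is polled so carries S and passed s to II-2 (ss), so I-2 is Ss.
Their cross gives offspring ratios 1/4 SS : 1/2 Ss : 1/4 ss. Conditioning on II-1 being polled, P(Ss) = 1/2 / 3/4 = 2/3 before taking II-1's own offspring into account.
II-5 is horned, so II-5 is ss.
Now use II-1's offspring. Probability of each recorded status — polled son III-6: 1/2 if II-1 is Ss, 1 if SS.
Bayes: P(Ss) = 2/3·1/2 / (2/3·1/2 + 1/3·1) = 1/2.

1/2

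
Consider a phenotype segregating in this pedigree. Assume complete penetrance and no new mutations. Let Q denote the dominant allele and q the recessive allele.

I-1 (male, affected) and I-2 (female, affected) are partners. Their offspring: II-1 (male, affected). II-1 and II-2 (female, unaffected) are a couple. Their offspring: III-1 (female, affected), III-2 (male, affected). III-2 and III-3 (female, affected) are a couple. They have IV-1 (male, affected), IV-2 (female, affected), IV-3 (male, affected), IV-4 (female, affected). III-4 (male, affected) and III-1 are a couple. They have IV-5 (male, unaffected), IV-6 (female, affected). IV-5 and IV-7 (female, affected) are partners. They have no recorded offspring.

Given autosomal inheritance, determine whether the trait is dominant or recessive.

III-4 and III-1 are both affected yet have an unaffected child IV-5. Under a recessive model two affected parents are homozygous and every child would be affected, so the trait cannot be recessive.

dominant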